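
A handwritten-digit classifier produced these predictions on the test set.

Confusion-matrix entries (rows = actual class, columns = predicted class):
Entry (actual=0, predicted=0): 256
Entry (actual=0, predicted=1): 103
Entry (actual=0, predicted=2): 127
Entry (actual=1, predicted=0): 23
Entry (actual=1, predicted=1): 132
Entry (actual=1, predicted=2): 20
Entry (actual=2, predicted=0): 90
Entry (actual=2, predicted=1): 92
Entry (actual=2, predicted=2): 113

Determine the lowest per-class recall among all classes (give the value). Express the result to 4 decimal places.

Per-class recall (TP/(TP+FN)):
  0: TP=256, FN=103+127=230 → 256/486 = 0.52675
  1: TP=132, FN=23+20=43 → 132/175 = 0.75429
  2: TP=113, FN=90+92=182 → 113/295 = 0.38305
Lowest is class '2' with recall = 0.3831.

0.3831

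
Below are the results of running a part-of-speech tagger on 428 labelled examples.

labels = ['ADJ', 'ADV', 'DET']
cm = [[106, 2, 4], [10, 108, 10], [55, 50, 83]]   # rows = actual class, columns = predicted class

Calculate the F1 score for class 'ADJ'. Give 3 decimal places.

0.749

Treat 'ADJ' as positive and all other classes as negative.
F1 score = 2·TP/(2·TP+FP+FN).
ADJ: TP=106, FP=10+55=65, FN=2+4=6 → 212/283 = 0.7491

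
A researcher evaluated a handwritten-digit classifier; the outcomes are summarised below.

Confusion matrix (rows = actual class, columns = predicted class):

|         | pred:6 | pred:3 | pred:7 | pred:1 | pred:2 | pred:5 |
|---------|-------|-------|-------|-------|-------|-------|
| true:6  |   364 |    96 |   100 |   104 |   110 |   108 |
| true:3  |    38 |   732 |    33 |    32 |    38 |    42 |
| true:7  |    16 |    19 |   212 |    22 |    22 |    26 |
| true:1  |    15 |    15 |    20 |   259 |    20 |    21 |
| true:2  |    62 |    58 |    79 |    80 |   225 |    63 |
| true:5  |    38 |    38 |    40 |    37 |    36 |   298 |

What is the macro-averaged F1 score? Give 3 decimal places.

Per-class F1 score (2·TP/(2·TP+FP+FN)):
  6: TP=364, FP=38+16+15+62+38=169, FN=96+100+104+110+108=518 → 728/1415 = 0.5145
  3: TP=732, FP=96+19+15+58+38=226, FN=38+33+32+38+42=183 → 1464/1873 = 0.7816
  7: TP=212, FP=100+33+20+79+40=272, FN=16+19+22+22+26=105 → 424/801 = 0.5293
  1: TP=259, FP=104+32+22+80+37=275, FN=15+15+20+20+21=91 → 518/884 = 0.5860
  2: TP=225, FP=110+38+22+20+36=226, FN=62+58+79+80+63=342 → 450/1018 = 0.4420
  5: TP=298, FP=108+42+26+21+63=260, FN=38+38+40+37+36=189 → 596/1045 = 0.5703
Macro-F1 score = mean = (0.5145 + 0.7816 + 0.5293 + 0.5860 + 0.4420 + 0.5703) / 6 = 0.571

0.571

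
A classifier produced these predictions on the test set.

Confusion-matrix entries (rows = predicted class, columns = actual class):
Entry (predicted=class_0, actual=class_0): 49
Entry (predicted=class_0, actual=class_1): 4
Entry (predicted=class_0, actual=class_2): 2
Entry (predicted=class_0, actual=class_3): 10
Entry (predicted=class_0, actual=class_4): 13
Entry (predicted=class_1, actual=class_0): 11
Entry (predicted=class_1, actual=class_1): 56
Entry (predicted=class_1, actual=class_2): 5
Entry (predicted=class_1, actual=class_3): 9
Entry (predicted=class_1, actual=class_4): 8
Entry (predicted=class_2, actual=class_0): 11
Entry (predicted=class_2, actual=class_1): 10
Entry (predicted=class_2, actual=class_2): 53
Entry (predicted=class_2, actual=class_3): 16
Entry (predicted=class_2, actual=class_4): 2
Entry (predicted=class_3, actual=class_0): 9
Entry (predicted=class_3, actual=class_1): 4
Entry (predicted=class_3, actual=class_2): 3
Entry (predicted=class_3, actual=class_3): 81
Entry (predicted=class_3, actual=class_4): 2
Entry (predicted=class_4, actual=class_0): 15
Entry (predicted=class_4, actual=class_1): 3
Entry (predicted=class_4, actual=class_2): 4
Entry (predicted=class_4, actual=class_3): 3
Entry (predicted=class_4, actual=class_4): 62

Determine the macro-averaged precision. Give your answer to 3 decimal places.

Per-class precision (TP/(TP+FP)):
  class_0: TP=49, FP=4+2+10+13=29 → 49/78 = 0.6282
  class_1: TP=56, FP=11+5+9+8=33 → 56/89 = 0.6292
  class_2: TP=53, FP=11+10+16+2=39 → 53/92 = 0.5761
  class_3: TP=81, FP=9+4+3+2=18 → 81/99 = 0.8182
  class_4: TP=62, FP=15+3+4+3=25 → 62/87 = 0.7126
Macro-precision = mean = (0.6282 + 0.6292 + 0.5761 + 0.8182 + 0.7126) / 5 = 0.673

0.673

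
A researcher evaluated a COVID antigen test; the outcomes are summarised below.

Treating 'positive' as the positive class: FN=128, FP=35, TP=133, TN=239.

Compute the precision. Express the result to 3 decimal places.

Precision = TP/(TP+FP) = 133/(133+35) = 133/168 = 0.792

0.792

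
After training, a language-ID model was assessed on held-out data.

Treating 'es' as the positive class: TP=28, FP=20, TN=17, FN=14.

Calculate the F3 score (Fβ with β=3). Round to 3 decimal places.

0.657

Fβ = (1+β²)·TP / ((1+β²)·TP + β²·FN + FP), with β²=9
= 10·28 / (10·28 + 9·14 + 20) = 0.657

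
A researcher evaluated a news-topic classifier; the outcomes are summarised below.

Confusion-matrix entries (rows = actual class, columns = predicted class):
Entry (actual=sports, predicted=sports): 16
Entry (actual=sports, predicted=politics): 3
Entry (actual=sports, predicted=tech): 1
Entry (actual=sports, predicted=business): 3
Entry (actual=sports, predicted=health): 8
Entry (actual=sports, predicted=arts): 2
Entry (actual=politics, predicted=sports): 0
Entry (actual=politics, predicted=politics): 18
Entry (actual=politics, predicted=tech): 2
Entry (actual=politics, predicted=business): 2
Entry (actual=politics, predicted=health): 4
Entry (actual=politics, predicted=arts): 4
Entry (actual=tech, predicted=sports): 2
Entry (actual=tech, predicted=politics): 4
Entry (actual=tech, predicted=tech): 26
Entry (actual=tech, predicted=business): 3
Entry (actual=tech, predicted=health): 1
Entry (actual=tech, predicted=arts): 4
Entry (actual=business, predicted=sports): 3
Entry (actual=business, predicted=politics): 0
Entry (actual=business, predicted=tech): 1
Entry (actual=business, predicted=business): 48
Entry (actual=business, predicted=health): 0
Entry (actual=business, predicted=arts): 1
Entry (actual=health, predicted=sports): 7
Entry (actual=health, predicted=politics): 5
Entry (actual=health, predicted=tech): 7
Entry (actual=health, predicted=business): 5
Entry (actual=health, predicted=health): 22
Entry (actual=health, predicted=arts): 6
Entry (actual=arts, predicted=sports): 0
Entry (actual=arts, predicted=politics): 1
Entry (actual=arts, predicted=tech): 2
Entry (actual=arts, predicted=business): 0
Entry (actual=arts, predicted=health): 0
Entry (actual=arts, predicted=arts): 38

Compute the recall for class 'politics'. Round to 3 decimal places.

0.600

One-vs-rest for 'politics': TP = diagonal; FP = other classes predicted 'politics'; FN = 'politics' predicted as other.
recall = TP/(TP+FN).
politics: TP=18, FN=0+2+2+4+4=12 → 18/30 = 0.6000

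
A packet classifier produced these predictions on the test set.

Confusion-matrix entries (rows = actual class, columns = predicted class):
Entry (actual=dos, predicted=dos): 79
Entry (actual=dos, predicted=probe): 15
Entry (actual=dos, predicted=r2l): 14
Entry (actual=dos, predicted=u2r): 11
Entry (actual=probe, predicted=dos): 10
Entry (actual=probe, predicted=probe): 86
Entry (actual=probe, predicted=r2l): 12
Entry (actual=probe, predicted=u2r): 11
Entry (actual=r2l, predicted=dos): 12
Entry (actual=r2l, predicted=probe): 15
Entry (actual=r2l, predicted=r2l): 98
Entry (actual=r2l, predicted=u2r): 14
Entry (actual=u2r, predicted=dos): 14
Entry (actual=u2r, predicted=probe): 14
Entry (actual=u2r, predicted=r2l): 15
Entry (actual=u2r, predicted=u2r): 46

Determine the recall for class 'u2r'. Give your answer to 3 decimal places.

0.517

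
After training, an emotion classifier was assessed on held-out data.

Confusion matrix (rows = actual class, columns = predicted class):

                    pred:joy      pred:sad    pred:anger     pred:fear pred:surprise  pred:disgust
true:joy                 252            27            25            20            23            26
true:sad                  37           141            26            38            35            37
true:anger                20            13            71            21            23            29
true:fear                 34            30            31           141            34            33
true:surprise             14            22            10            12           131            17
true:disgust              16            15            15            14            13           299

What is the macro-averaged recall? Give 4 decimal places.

Per-class recall (TP/(TP+FN)):
  joy: TP=252, FN=27+25+20+23+26=121 → 252/373 = 0.67560
  sad: TP=141, FN=37+26+38+35+37=173 → 141/314 = 0.44904
  anger: TP=71, FN=20+13+21+23+29=106 → 71/177 = 0.40113
  fear: TP=141, FN=34+30+31+34+33=162 → 141/303 = 0.46535
  surprise: TP=131, FN=14+22+10+12+17=75 → 131/206 = 0.63592
  disgust: TP=299, FN=16+15+15+14+13=73 → 299/372 = 0.80376
Macro-recall = mean = (0.67560 + 0.44904 + 0.40113 + 0.46535 + 0.63592 + 0.80376) / 6 = 0.5718

0.5718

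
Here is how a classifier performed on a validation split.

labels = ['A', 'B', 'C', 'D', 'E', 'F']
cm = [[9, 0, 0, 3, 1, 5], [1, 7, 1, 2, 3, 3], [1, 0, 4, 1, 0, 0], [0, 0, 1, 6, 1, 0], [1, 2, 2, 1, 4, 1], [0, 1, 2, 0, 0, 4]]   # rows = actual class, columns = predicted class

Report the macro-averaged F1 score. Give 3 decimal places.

0.498

Per-class F1 score (2·TP/(2·TP+FP+FN)):
  A: TP=9, FP=1+1+0+1+0=3, FN=0+0+3+1+5=9 → 18/30 = 0.6000
  B: TP=7, FP=0+0+0+2+1=3, FN=1+1+2+3+3=10 → 14/27 = 0.5185
  C: TP=4, FP=0+1+1+2+2=6, FN=1+0+1+0+0=2 → 8/16 = 0.5000
  D: TP=6, FP=3+2+1+1+0=7, FN=0+0+1+1+0=2 → 12/21 = 0.5714
  E: TP=4, FP=1+3+0+1+0=5, FN=1+2+2+1+1=7 → 8/20 = 0.4000
  F: TP=4, FP=5+3+0+0+1=9, FN=0+1+2+0+0=3 → 8/20 = 0.4000
Macro-F1 score = mean = (0.6000 + 0.5185 + 0.5000 + 0.5714 + 0.4000 + 0.4000) / 6 = 0.498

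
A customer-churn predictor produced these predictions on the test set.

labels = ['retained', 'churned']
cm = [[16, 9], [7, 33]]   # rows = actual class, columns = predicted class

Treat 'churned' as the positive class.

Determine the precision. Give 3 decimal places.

0.786

Precision = TP/(TP+FP) = 33/(33+9) = 33/42 = 0.786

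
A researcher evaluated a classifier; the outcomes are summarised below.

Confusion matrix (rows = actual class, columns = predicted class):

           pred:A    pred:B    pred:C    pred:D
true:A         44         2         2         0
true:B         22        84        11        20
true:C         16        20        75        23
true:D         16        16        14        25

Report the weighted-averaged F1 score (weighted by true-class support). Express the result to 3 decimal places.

Per-class F1 score (2·TP/(2·TP+FP+FN)):
  A: TP=44, FP=22+16+16=54, FN=2+2+0=4 → 88/146 = 0.6027
  B: TP=84, FP=2+20+16=38, FN=22+11+20=53 → 168/259 = 0.6486
  C: TP=75, FP=2+11+14=27, FN=16+20+23=59 → 150/236 = 0.6356
  D: TP=25, FP=0+20+23=43, FN=16+16+14=46 → 50/139 = 0.3597
Weighted-F1 score = Σ (supportᵢ/N)·F1 scoreᵢ with N=390: (48/390)·0.6027 + (137/390)·0.6486 + (134/390)·0.6356 + (71/390)·0.3597 = 0.586

0.586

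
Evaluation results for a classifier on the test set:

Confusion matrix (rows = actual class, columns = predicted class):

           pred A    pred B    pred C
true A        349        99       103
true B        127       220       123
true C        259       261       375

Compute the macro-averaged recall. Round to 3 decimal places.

0.507

Per-class recall (TP/(TP+FN)):
  A: TP=349, FN=99+103=202 → 349/551 = 0.6334
  B: TP=220, FN=127+123=250 → 220/470 = 0.4681
  C: TP=375, FN=259+261=520 → 375/895 = 0.4190
Macro-recall = mean = (0.6334 + 0.4681 + 0.4190) / 3 = 0.507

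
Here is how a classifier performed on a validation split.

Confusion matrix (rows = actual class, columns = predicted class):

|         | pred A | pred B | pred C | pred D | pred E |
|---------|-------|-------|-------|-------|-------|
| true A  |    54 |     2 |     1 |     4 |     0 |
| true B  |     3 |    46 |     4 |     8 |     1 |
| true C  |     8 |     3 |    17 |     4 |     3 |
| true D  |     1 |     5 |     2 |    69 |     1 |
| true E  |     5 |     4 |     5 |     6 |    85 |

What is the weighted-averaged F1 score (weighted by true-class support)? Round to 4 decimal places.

Per-class F1 score (2·TP/(2·TP+FP+FN)):
  A: TP=54, FP=3+8+1+5=17, FN=2+1+4+0=7 → 108/132 = 0.81818
  B: TP=46, FP=2+3+5+4=14, FN=3+4+8+1=16 → 92/122 = 0.75410
  C: TP=17, FP=1+4+2+5=12, FN=8+3+4+3=18 → 34/64 = 0.53125
  D: TP=69, FP=4+8+4+6=22, FN=1+5+2+1=9 → 138/169 = 0.81657
  E: TP=85, FP=0+1+3+1=5, FN=5+4+5+6=20 → 170/195 = 0.87179
Weighted-F1 score = Σ (supportᵢ/N)·F1 scoreᵢ with N=341: (61/341)·0.81818 + (62/341)·0.75410 + (35/341)·0.53125 + (78/341)·0.81657 + (105/341)·0.87179 = 0.7932

0.7932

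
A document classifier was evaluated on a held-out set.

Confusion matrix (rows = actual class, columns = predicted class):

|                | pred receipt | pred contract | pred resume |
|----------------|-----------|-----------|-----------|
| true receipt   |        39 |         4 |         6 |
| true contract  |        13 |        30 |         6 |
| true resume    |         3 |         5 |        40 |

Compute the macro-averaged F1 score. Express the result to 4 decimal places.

0.7439

Per-class F1 score (2·TP/(2·TP+FP+FN)):
  receipt: TP=39, FP=13+3=16, FN=4+6=10 → 78/104 = 0.75000
  contract: TP=30, FP=4+5=9, FN=13+6=19 → 60/88 = 0.68182
  resume: TP=40, FP=6+6=12, FN=3+5=8 → 80/100 = 0.80000
Macro-F1 score = mean = (0.75000 + 0.68182 + 0.80000) / 3 = 0.7439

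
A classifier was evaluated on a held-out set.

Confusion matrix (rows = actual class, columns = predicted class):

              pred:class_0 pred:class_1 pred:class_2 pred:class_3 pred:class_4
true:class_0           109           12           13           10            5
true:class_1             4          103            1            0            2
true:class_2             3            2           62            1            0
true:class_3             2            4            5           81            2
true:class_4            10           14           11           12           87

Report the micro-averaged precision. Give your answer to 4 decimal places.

Micro-averaging pools counts across classes: ΣTP=442, ΣFP=113, ΣFN=113.
Micro-precision = TP/(TP+FP) on pooled counts = 0.7964 (equals overall accuracy in single-label multiclass).

0.7964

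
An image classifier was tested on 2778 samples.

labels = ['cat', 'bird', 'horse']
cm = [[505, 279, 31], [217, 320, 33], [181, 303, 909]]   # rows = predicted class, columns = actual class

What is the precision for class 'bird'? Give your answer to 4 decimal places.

precision = TP/(TP+FP).
bird: TP=320, FP=217+33=250 → 320/570 = 0.56140

0.5614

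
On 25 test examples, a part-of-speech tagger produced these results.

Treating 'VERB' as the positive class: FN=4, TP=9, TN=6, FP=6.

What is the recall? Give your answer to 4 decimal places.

Recall = TP/(TP+FN) = 9/(9+4) = 9/13 = 0.6923

0.6923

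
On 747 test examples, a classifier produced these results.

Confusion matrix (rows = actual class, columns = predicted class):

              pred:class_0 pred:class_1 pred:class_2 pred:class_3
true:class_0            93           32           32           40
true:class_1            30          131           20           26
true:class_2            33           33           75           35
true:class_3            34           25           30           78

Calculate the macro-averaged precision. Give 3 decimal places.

Per-class precision (TP/(TP+FP)):
  class_0: TP=93, FP=30+33+34=97 → 93/190 = 0.4895
  class_1: TP=131, FP=32+33+25=90 → 131/221 = 0.5928
  class_2: TP=75, FP=32+20+30=82 → 75/157 = 0.4777
  class_3: TP=78, FP=40+26+35=101 → 78/179 = 0.4358
Macro-precision = mean = (0.4895 + 0.5928 + 0.4777 + 0.4358) / 4 = 0.499

0.499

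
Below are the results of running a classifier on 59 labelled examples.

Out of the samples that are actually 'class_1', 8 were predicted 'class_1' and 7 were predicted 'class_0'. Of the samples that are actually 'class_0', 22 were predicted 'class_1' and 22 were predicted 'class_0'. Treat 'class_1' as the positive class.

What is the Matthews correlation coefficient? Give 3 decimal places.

0.029

MCC = (TP·TN − FP·FN) / √((TP+FP)(TP+FN)(TN+FP)(TN+FN))
Numerator = 8·22 − 22·7 = 22
Denominator = √(30·15·44·29) = √574200 = 757.7599
MCC = 22 / 757.7599 = 0.029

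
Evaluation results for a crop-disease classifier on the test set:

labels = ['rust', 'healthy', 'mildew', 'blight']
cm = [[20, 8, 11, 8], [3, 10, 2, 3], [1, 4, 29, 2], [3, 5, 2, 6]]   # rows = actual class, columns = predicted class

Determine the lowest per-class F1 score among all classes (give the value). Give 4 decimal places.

Per-class F1 score (2·TP/(2·TP+FP+FN)):
  rust: TP=20, FP=3+1+3=7, FN=8+11+8=27 → 40/74 = 0.54054
  healthy: TP=10, FP=8+4+5=17, FN=3+2+3=8 → 20/45 = 0.44444
  mildew: TP=29, FP=11+2+2=15, FN=1+4+2=7 → 58/80 = 0.72500
  blight: TP=6, FP=8+3+2=13, FN=3+5+2=10 → 12/35 = 0.34286
Lowest is class 'blight' with F1 score = 0.3429.

0.3429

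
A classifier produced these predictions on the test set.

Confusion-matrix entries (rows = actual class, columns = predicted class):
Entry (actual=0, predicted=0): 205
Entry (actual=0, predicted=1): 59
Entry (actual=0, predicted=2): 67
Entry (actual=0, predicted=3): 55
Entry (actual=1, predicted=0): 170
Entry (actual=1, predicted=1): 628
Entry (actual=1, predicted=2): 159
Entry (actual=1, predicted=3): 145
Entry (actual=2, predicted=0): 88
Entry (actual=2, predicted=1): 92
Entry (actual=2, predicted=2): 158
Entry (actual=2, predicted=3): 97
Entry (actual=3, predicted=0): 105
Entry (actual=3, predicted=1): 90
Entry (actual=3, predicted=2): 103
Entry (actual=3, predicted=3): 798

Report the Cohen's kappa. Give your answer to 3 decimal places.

Observed agreement pₒ = trace/N = 1789/3019 = 0.5926
Expected agreement pₑ = Σ (rowᵢ·colᵢ)/N² = (386·568 + 1102·869 + 435·487 + 1096·1095)/3019² = 0.2840
κ = (pₒ − pₑ)/(1 − pₑ) = (0.5926 − 0.2840)/(1 − 0.2840) = 0.431

0.431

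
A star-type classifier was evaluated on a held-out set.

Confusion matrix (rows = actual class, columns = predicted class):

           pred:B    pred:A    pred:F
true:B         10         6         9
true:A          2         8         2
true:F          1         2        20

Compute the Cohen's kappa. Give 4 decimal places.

Observed agreement pₒ = trace/N = 38/60 = 0.63333
Expected agreement pₑ = Σ (rowᵢ·colᵢ)/N² = (25·13 + 12·16 + 23·31)/60² = 0.34167
κ = (pₒ − pₑ)/(1 − pₑ) = (0.63333 − 0.34167)/(1 − 0.34167) = 0.4430

0.4430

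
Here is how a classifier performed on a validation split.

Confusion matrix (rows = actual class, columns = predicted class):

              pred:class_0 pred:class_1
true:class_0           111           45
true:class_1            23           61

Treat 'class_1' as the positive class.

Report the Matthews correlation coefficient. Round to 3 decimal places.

MCC = (TP·TN − FP·FN) / √((TP+FP)(TP+FN)(TN+FP)(TN+FN))
Numerator = 61·111 − 45·23 = 5736
Denominator = √(106·84·156·134) = √186129216 = 13642.9182
MCC = 5736 / 13642.9182 = 0.420

0.420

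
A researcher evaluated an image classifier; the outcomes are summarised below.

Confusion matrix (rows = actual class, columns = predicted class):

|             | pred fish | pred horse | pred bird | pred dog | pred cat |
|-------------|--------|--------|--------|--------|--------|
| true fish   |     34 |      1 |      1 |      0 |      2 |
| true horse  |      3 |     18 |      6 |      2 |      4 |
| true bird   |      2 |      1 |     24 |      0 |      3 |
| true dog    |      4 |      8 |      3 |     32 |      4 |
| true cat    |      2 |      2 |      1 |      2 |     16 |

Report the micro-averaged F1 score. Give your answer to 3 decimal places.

Micro-averaging pools counts across classes: ΣTP=124, ΣFP=51, ΣFN=51.
Micro-F1 score = 2·TP/(2·TP+FP+FN) on pooled counts = 0.709 (equals overall accuracy in single-label multiclass).

0.709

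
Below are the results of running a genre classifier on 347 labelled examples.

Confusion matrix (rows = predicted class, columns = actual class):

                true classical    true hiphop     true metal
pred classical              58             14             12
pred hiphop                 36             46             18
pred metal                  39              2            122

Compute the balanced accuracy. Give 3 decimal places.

0.660

Balanced accuracy = mean of per-class recall.
  classical: recall = 58/133 = 0.4361
  hiphop: recall = 46/62 = 0.7419
  metal: recall = 122/152 = 0.8026
Mean = (0.4361 + 0.7419 + 0.8026) / 3 = 0.660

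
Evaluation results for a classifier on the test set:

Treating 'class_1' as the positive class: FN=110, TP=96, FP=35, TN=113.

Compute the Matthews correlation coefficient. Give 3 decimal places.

0.234

MCC = (TP·TN − FP·FN) / √((TP+FP)(TP+FN)(TN+FP)(TN+FN))
Numerator = 96·113 − 35·110 = 6998
Denominator = √(131·206·148·223) = √890645944 = 29843.6919
MCC = 6998 / 29843.6919 = 0.234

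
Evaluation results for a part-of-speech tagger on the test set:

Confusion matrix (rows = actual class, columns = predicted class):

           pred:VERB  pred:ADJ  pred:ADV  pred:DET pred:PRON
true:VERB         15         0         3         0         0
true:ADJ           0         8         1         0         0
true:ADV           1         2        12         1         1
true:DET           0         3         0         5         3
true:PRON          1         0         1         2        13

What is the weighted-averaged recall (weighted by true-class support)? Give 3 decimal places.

0.736

Per-class recall (TP/(TP+FN)):
  VERB: TP=15, FN=0+3+0+0=3 → 15/18 = 0.8333
  ADJ: TP=8, FN=0+1+0+0=1 → 8/9 = 0.8889
  ADV: TP=12, FN=1+2+1+1=5 → 12/17 = 0.7059
  DET: TP=5, FN=0+3+0+3=6 → 5/11 = 0.4545
  PRON: TP=13, FN=1+0+1+2=4 → 13/17 = 0.7647
Weighted-recall = Σ (supportᵢ/N)·recallᵢ with N=72: (18/72)·0.8333 + (9/72)·0.8889 + (17/72)·0.7059 + (11/72)·0.4545 + (17/72)·0.7647 = 0.736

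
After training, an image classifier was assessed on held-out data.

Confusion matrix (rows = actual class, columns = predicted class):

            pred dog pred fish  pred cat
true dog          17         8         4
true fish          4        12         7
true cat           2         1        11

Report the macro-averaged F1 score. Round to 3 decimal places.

Per-class F1 score (2·TP/(2·TP+FP+FN)):
  dog: TP=17, FP=4+2=6, FN=8+4=12 → 34/52 = 0.6538
  fish: TP=12, FP=8+1=9, FN=4+7=11 → 24/44 = 0.5455
  cat: TP=11, FP=4+7=11, FN=2+1=3 → 22/36 = 0.6111
Macro-F1 score = mean = (0.6538 + 0.5455 + 0.6111) / 3 = 0.603

0.603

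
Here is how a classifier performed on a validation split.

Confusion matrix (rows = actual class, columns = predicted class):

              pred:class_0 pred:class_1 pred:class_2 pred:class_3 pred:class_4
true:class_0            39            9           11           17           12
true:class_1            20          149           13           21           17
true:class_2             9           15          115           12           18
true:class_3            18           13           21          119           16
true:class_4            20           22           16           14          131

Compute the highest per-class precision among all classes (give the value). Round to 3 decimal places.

Per-class precision (TP/(TP+FP)):
  class_0: TP=39, FP=20+9+18+20=67 → 39/106 = 0.3679
  class_1: TP=149, FP=9+15+13+22=59 → 149/208 = 0.7163
  class_2: TP=115, FP=11+13+21+16=61 → 115/176 = 0.6534
  class_3: TP=119, FP=17+21+12+14=64 → 119/183 = 0.6503
  class_4: TP=131, FP=12+17+18+16=63 → 131/194 = 0.6753
Highest is class 'class_1' with precision = 0.716.

0.716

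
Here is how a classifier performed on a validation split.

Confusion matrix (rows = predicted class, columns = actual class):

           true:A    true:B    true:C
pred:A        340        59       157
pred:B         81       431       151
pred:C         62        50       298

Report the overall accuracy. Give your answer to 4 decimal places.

Accuracy = trace / total = (340+431+298=1069) / 1629 = 1069/1629 = 0.6562

0.6562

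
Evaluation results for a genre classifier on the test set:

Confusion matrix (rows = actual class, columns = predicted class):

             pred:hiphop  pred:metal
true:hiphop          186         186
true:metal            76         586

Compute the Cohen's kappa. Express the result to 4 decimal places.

Observed agreement pₒ = trace/N = 772/1034 = 0.74662
Expected agreement pₑ = Σ (rowᵢ·colᵢ)/N² = (372·262 + 662·772)/1034² = 0.56917
κ = (pₒ − pₑ)/(1 − pₑ) = (0.74662 − 0.56917)/(1 − 0.56917) = 0.4119

0.4119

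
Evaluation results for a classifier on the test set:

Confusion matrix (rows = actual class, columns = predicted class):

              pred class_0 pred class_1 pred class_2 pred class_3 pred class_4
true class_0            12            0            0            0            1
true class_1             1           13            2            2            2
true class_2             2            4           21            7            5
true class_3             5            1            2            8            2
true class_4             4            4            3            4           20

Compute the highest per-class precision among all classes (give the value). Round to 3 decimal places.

0.750

Per-class precision (TP/(TP+FP)):
  class_0: TP=12, FP=1+2+5+4=12 → 12/24 = 0.5000
  class_1: TP=13, FP=0+4+1+4=9 → 13/22 = 0.5909
  class_2: TP=21, FP=0+2+2+3=7 → 21/28 = 0.7500
  class_3: TP=8, FP=0+2+7+4=13 → 8/21 = 0.3810
  class_4: TP=20, FP=1+2+5+2=10 → 20/30 = 0.6667
Highest is class 'class_2' with precision = 0.750.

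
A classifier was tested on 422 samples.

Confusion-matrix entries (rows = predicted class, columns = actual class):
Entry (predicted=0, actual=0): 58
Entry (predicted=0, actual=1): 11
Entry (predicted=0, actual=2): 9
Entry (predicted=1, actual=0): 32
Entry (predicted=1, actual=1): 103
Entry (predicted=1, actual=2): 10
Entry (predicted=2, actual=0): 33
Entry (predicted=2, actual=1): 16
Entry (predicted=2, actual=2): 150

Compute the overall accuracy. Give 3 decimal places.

0.737

Accuracy = trace / total = (58+103+150=311) / 422 = 311/422 = 0.737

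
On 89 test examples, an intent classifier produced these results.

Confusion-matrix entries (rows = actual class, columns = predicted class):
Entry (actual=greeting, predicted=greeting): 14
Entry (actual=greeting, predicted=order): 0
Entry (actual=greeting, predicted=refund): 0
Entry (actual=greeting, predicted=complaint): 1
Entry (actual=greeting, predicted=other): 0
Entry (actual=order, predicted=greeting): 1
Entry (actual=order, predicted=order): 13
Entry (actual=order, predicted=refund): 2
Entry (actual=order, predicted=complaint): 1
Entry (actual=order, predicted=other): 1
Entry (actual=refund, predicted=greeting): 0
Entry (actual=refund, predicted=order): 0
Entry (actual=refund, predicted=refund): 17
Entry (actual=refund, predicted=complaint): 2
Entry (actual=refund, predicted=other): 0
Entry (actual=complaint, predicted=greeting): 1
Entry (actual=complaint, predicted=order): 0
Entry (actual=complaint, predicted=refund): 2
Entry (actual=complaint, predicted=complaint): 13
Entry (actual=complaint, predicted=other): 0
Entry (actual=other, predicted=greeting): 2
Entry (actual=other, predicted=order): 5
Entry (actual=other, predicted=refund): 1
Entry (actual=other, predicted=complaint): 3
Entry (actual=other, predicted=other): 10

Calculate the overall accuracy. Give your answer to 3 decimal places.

Accuracy = trace / total = (14+13+17+13+10=67) / 89 = 67/89 = 0.753

0.753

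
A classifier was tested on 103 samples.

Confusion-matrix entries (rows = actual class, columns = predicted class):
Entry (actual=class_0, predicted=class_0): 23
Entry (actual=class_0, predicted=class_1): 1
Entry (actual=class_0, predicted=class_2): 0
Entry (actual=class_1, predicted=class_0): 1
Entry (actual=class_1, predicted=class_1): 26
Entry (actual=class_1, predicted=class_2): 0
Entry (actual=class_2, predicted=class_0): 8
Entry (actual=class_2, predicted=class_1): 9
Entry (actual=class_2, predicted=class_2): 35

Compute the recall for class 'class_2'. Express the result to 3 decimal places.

0.673

Take TP from the diagonal, FP from the rest of the 'class_2' prediction marginal, FN from the rest of the 'class_2' actual marginal.
recall = TP/(TP+FN).
class_2: TP=35, FN=8+9=17 → 35/52 = 0.6731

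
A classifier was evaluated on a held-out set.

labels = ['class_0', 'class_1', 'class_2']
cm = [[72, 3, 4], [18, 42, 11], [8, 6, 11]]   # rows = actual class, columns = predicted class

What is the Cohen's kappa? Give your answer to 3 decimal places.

Observed agreement pₒ = trace/N = 125/175 = 0.7143
Expected agreement pₑ = Σ (rowᵢ·colᵢ)/N² = (79·98 + 71·51 + 25·26)/175² = 0.3923
κ = (pₒ − pₑ)/(1 − pₑ) = (0.7143 − 0.3923)/(1 − 0.3923) = 0.530

0.530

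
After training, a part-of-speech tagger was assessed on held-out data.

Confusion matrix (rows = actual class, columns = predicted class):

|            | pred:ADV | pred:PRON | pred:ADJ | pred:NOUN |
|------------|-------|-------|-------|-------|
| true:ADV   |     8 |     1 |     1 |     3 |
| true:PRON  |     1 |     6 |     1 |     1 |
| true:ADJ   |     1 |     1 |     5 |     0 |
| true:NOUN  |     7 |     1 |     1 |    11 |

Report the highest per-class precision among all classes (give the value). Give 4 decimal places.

Per-class precision (TP/(TP+FP)):
  ADV: TP=8, FP=1+1+7=9 → 8/17 = 0.47059
  PRON: TP=6, FP=1+1+1=3 → 6/9 = 0.66667
  ADJ: TP=5, FP=1+1+1=3 → 5/8 = 0.62500
  NOUN: TP=11, FP=3+1+0=4 → 11/15 = 0.73333
Highest is class 'NOUN' with precision = 0.7333.

0.7333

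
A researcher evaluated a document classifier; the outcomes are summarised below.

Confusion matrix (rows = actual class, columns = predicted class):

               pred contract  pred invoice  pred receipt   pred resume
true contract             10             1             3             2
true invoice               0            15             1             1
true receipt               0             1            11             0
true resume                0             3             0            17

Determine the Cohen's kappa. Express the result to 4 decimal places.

0.7520

Observed agreement pₒ = trace/N = 53/65 = 0.81538
Expected agreement pₑ = Σ (rowᵢ·colᵢ)/N² = (16·10 + 17·20 + 12·15 + 20·20)/65² = 0.25562
κ = (pₒ − pₑ)/(1 − pₑ) = (0.81538 − 0.25562)/(1 − 0.25562) = 0.7520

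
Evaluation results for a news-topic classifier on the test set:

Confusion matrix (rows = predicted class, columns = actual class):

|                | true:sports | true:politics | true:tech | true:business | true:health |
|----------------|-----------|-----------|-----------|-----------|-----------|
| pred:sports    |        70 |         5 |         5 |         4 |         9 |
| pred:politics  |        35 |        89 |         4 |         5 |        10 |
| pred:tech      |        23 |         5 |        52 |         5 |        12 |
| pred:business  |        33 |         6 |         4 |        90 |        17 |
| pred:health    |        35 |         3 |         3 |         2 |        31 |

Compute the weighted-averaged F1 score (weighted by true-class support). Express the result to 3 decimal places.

0.576

Per-class F1 score (2·TP/(2·TP+FP+FN)):
  sports: TP=70, FP=5+5+4+9=23, FN=35+23+33+35=126 → 140/289 = 0.4844
  politics: TP=89, FP=35+4+5+10=54, FN=5+5+6+3=19 → 178/251 = 0.7092
  tech: TP=52, FP=23+5+5+12=45, FN=5+4+4+3=16 → 104/165 = 0.6303
  business: TP=90, FP=33+6+4+17=60, FN=4+5+5+2=16 → 180/256 = 0.7031
  health: TP=31, FP=35+3+3+2=43, FN=9+10+12+17=48 → 62/153 = 0.4052
Weighted-F1 score = Σ (supportᵢ/N)·F1 scoreᵢ with N=557: (196/557)·0.4844 + (108/557)·0.7092 + (68/557)·0.6303 + (106/557)·0.7031 + (79/557)·0.4052 = 0.576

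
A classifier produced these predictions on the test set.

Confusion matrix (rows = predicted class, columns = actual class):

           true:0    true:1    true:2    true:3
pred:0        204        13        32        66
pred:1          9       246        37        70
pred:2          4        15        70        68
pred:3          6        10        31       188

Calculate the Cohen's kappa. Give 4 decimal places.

0.5465

Observed agreement pₒ = trace/N = 708/1069 = 0.66230
Expected agreement pₑ = Σ (rowᵢ·colᵢ)/N² = (223·315 + 284·362 + 170·157 + 392·235)/1069² = 0.25540
κ = (pₒ − pₑ)/(1 − pₑ) = (0.66230 − 0.25540)/(1 − 0.25540) = 0.5465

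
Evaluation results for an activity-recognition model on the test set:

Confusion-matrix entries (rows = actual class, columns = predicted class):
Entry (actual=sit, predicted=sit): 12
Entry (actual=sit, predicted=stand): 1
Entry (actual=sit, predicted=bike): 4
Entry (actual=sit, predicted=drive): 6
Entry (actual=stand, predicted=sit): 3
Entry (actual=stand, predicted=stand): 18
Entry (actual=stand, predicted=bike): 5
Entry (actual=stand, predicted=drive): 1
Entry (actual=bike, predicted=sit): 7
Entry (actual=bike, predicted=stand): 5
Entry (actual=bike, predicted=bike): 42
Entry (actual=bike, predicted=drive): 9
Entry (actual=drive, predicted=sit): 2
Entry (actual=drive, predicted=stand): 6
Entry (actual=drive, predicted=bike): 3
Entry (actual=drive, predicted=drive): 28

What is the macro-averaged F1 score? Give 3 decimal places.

Per-class F1 score (2·TP/(2·TP+FP+FN)):
  sit: TP=12, FP=3+7+2=12, FN=1+4+6=11 → 24/47 = 0.5106
  stand: TP=18, FP=1+5+6=12, FN=3+5+1=9 → 36/57 = 0.6316
  bike: TP=42, FP=4+5+3=12, FN=7+5+9=21 → 84/117 = 0.7179
  drive: TP=28, FP=6+1+9=16, FN=2+6+3=11 → 56/83 = 0.6747
Macro-F1 score = mean = (0.5106 + 0.6316 + 0.7179 + 0.6747) / 4 = 0.634

0.634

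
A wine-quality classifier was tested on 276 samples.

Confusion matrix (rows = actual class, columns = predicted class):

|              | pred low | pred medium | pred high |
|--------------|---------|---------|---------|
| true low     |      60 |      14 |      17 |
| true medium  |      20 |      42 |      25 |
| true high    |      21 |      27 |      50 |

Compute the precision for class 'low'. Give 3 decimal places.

Treat 'low' as positive and all other classes as negative.
precision = TP/(TP+FP).
low: TP=60, FP=20+21=41 → 60/101 = 0.5941

0.594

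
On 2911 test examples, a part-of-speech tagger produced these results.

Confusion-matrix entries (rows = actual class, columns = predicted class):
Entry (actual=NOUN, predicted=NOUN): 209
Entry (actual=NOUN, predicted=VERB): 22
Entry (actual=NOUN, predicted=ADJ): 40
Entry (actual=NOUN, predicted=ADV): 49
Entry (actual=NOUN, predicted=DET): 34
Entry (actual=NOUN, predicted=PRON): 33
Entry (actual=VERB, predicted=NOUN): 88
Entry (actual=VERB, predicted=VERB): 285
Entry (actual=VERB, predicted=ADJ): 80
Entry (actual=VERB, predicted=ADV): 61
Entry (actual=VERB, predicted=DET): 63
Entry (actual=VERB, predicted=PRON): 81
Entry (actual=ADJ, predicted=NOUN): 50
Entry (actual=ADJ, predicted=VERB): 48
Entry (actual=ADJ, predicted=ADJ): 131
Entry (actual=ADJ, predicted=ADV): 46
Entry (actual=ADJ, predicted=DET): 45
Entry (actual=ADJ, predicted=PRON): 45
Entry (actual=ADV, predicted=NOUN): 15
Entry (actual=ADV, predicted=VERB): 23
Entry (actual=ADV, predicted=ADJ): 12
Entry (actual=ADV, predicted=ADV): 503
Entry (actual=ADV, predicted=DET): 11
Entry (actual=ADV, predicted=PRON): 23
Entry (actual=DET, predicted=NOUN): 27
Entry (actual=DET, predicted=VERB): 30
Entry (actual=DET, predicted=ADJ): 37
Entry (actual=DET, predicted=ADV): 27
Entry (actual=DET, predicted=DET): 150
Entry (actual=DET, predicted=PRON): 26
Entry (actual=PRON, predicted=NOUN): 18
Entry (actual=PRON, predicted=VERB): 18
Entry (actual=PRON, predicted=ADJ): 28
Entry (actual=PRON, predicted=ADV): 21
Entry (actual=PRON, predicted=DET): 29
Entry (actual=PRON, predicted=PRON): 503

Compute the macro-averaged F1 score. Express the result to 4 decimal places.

Per-class F1 score (2·TP/(2·TP+FP+FN)):
  NOUN: TP=209, FP=88+50+15+27+18=198, FN=22+40+49+34+33=178 → 418/794 = 0.52645
  VERB: TP=285, FP=22+48+23+30+18=141, FN=88+80+61+63+81=373 → 570/1084 = 0.52583
  ADJ: TP=131, FP=40+80+12+37+28=197, FN=50+48+46+45+45=234 → 262/693 = 0.37807
  ADV: TP=503, FP=49+61+46+27+21=204, FN=15+23+12+11+23=84 → 1006/1294 = 0.77743
  DET: TP=150, FP=34+63+45+11+29=182, FN=27+30+37+27+26=147 → 300/629 = 0.47695
  PRON: TP=503, FP=33+81+45+23+26=208, FN=18+18+28+21+29=114 → 1006/1328 = 0.75753
Macro-F1 score = mean = (0.52645 + 0.52583 + 0.37807 + 0.77743 + 0.47695 + 0.75753) / 6 = 0.5737

0.5737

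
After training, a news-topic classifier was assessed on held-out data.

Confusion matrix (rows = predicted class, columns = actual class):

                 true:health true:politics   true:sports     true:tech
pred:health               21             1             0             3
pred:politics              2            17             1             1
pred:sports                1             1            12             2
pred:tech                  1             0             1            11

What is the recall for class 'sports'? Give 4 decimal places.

Treat 'sports' as positive and all other classes as negative.
recall = TP/(TP+FN).
sports: TP=12, FN=0+1+1=2 → 12/14 = 0.85714

0.8571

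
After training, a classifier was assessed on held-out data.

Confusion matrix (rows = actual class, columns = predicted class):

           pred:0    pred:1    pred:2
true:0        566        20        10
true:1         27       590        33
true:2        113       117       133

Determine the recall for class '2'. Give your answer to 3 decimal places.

One-vs-rest for '2': TP = diagonal; FP = other classes predicted '2'; FN = '2' predicted as other.
recall = TP/(TP+FN).
2: TP=133, FN=113+117=230 → 133/363 = 0.3664

0.366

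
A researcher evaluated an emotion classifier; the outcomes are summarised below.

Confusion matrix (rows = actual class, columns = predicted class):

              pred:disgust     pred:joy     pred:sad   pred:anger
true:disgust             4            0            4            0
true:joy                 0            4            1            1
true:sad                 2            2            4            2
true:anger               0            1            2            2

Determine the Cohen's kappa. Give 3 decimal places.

0.294

Observed agreement pₒ = trace/N = 14/29 = 0.4828
Expected agreement pₑ = Σ (rowᵢ·colᵢ)/N² = (8·6 + 6·7 + 10·11 + 5·5)/29² = 0.2675
κ = (pₒ − pₑ)/(1 − pₑ) = (0.4828 − 0.2675)/(1 − 0.2675) = 0.294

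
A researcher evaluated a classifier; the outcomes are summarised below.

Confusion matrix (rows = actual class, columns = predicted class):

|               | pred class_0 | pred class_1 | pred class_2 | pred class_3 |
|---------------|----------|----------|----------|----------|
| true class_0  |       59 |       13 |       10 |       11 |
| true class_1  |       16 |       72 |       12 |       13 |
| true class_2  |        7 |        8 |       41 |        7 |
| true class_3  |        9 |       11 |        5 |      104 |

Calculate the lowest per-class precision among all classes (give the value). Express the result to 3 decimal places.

0.603

Per-class precision (TP/(TP+FP)):
  class_0: TP=59, FP=16+7+9=32 → 59/91 = 0.6484
  class_1: TP=72, FP=13+8+11=32 → 72/104 = 0.6923
  class_2: TP=41, FP=10+12+5=27 → 41/68 = 0.6029
  class_3: TP=104, FP=11+13+7=31 → 104/135 = 0.7704
Lowest is class 'class_2' with precision = 0.603.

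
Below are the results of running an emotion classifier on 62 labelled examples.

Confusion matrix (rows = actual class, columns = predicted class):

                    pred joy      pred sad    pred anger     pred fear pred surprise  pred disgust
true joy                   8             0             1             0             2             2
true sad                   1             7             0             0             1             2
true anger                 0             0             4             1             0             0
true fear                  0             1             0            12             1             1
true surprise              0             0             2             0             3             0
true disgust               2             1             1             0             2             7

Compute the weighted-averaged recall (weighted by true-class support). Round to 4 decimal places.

Per-class recall (TP/(TP+FN)):
  joy: TP=8, FN=0+1+0+2+2=5 → 8/13 = 0.61538
  sad: TP=7, FN=1+0+0+1+2=4 → 7/11 = 0.63636
  anger: TP=4, FN=0+0+1+0+0=1 → 4/5 = 0.80000
  fear: TP=12, FN=0+1+0+1+1=3 → 12/15 = 0.80000
  surprise: TP=3, FN=0+0+2+0+0=2 → 3/5 = 0.60000
  disgust: TP=7, FN=2+1+1+0+2=6 → 7/13 = 0.53846
Weighted-recall = Σ (supportᵢ/N)·recallᵢ with N=62: (13/62)·0.61538 + (11/62)·0.63636 + (5/62)·0.80000 + (15/62)·0.80000 + (5/62)·0.60000 + (13/62)·0.53846 = 0.6613

0.6613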